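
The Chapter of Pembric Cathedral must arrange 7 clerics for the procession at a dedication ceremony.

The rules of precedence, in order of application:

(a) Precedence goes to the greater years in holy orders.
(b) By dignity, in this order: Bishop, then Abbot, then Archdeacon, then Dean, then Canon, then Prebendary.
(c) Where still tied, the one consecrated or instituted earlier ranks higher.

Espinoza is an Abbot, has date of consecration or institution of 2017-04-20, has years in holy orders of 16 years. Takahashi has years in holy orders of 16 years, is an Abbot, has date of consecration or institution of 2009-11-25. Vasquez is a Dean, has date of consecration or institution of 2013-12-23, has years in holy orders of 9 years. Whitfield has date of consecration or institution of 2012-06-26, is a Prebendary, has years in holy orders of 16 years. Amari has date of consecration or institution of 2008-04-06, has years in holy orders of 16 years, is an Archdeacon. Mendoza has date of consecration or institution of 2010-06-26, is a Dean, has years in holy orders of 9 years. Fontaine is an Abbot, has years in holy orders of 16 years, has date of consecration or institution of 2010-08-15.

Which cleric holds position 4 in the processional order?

By years in holy orders (higher first): Takahashi, Fontaine, Espinoza, Amari and Whitfield (each 16 years); then Mendoza and Vasquez (both 9 years).
Among Takahashi, Fontaine, Espinoza, Amari and Whitfield, by dignity: Takahashi, Fontaine and Espinoza (Abbot) before Amari (Archdeacon) before Whitfield (Prebendary).
Among Takahashi, Fontaine and Espinoza, by date of consecration or institution (earlier first): Takahashi (2009-11-25) before Fontaine (2010-08-15) before Espinoza (2017-04-20).
Mendoza and Vasquez are each Dean, so the next rule applies.
Among Mendoza and Vasquez, by date of consecration or institution (earlier first): Mendoza (2010-06-26) before Vasquez (2013-12-23).
Order: Takahashi, Fontaine, Espinoza, Amari, Whitfield, Mendoza, Vasquez.

Amari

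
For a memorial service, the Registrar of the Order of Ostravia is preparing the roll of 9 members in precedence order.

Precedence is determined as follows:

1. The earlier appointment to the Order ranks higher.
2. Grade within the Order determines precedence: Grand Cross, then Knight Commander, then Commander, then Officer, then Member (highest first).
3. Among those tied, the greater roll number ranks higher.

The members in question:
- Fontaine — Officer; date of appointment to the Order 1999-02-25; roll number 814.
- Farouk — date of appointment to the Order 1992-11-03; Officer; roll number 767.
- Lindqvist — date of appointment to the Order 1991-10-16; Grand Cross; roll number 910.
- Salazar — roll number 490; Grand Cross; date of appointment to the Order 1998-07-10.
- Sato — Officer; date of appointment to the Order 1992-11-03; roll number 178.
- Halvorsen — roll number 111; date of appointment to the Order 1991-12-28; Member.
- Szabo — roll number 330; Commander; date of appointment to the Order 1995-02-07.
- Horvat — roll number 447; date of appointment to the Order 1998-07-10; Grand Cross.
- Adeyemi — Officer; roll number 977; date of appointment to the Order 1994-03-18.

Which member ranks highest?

By date of appointment to the Order (earlier first): Lindqvist (1991-10-16); then Halvorsen (1991-12-28); then Farouk and Sato (both 1992-11-03); then Adeyemi (1994-03-18); then Szabo (1995-02-07); then Salazar and Horvat (both 1998-07-10); then Fontaine (1999-02-25).
Farouk and Sato are each Officer, so the next rule applies.
Among Farouk and Sato, by roll number (higher first): Farouk (767) before Sato (178).
Salazar and Horvat are each Grand Cross, so the next rule applies.
Among Salazar and Horvat, by roll number (higher first): Salazar (490) before Horvat (447).
Order: Lindqvist, Halvorsen, Farouk, Sato, Adeyemi, Szabo, Salazar, Horvat, Fontaine.

Lindqvist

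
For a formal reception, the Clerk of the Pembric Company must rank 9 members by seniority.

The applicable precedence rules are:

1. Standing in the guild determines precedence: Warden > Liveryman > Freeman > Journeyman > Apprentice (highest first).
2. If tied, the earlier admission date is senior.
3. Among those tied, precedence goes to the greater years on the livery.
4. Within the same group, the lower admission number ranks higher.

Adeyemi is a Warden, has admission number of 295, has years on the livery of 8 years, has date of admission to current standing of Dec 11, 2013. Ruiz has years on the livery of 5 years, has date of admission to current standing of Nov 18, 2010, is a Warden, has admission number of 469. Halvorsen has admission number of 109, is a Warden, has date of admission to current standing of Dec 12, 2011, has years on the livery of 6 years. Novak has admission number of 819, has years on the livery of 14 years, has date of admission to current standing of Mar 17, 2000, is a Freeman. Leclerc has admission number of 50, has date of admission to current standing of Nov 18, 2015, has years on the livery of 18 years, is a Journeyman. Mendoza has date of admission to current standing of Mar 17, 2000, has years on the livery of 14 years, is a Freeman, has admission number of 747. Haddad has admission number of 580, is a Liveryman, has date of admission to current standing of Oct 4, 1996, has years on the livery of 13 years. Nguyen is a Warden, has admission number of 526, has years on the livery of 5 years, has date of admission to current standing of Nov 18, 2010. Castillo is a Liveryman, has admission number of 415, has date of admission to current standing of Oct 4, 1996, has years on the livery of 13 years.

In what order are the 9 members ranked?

Ruiz, Nguyen, Halvorsen, Adeyemi, Castillo, Haddad, Mendoza, Novak, Leclerc

By standing in the guild: Ruiz, Nguyen, Halvorsen and Adeyemi (Warden); then Castillo and Haddad (Liveryman); then Mendoza and Novak (Freeman); then Leclerc (Journeyman).
Among Ruiz, Nguyen, Halvorsen and Adeyemi, by date of admission to current standing (earlier first): Ruiz and Nguyen (Nov 18, 2010) before Halvorsen (Dec 12, 2011) before Adeyemi (Dec 11, 2013).
Ruiz and Nguyen both have years on the livery 5 years, so the next rule applies.
Among Ruiz and Nguyen, by admission number (lower first): Ruiz (469) before Nguyen (526).
Castillo and Haddad both have date of admission to current standing Oct 4, 1996, so the next rule applies.
Castillo and Haddad both have years on the livery 13 years, so the next rule applies.
Among Castillo and Haddad, by admission number (lower first): Castillo (415) before Haddad (580).
Mendoza and Novak both have date of admission to current standing Mar 17, 2000, so the next rule applies.
Mendoza and Novak both have years on the livery 14 years, so the next rule applies.
Among Mendoza and Novak, by admission number (lower first): Mendoza (747) before Novak (819).
Full order: Ruiz, Nguyen, Halvorsen, Adeyemi, Castillo, Haddad, Mendoza, Novak, Leclerc.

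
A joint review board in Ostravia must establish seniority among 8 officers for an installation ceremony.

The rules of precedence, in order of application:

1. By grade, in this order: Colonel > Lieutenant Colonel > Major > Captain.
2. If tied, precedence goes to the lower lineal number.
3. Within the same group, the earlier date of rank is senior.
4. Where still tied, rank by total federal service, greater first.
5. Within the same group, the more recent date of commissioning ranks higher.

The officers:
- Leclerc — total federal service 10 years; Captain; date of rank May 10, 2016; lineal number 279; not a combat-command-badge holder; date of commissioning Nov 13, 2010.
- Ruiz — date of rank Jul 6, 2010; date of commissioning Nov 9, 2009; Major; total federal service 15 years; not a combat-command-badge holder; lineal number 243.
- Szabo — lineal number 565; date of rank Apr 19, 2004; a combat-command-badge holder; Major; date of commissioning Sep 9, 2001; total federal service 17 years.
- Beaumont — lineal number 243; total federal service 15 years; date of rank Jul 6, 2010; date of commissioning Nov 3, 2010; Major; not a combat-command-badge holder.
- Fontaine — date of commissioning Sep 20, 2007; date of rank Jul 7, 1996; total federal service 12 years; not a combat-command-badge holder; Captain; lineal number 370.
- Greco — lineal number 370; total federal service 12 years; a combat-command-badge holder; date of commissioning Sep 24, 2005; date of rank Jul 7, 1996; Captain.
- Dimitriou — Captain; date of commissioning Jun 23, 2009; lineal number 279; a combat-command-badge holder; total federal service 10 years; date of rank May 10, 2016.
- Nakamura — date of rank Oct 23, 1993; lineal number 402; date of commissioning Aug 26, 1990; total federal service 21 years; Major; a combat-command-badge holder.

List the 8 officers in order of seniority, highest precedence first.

Beaumont, Ruiz, Nakamura, Szabo, Leclerc, Dimitriou, Fontaine, Greco

By grade: Beaumont, Ruiz, Nakamura and Szabo (Major); then Leclerc, Dimitriou, Fontaine and Greco (Captain).
Among Beaumont, Ruiz, Nakamura and Szabo, by lineal number (lower first): Beaumont and Ruiz (243) before Nakamura (402) before Szabo (565).
Beaumont and Ruiz both have date of rank Jul 6, 2010, so the next rule applies.
Beaumont and Ruiz both have total federal service 15 years, so the next rule applies.
Among Beaumont and Ruiz, by date of commissioning (later first): Beaumont (Nov 3, 2010) before Ruiz (Nov 9, 2009).
Among Leclerc, Dimitriou, Fontaine and Greco, by lineal number (lower first): Leclerc and Dimitriou (279) before Fontaine and Greco (370).
Leclerc and Dimitriou both have date of rank May 10, 2016, so the next rule applies.
Leclerc and Dimitriou both have total federal service 10 years, so the next rule applies.
Among Leclerc and Dimitriou, by date of commissioning (later first): Leclerc (Nov 13, 2010) before Dimitriou (Jun 23, 2009).
Fontaine and Greco both have date of rank Jul 7, 1996, so the next rule applies.
Fontaine and Greco both have total federal service 12 years, so the next rule applies.
Among Fontaine and Greco, by date of commissioning (later first): Fontaine (Sep 20, 2007) before Greco (Sep 24, 2005).
Full order: Beaumont, Ruiz, Nakamura, Szabo, Leclerc, Dimitriou, Fontaine, Greco.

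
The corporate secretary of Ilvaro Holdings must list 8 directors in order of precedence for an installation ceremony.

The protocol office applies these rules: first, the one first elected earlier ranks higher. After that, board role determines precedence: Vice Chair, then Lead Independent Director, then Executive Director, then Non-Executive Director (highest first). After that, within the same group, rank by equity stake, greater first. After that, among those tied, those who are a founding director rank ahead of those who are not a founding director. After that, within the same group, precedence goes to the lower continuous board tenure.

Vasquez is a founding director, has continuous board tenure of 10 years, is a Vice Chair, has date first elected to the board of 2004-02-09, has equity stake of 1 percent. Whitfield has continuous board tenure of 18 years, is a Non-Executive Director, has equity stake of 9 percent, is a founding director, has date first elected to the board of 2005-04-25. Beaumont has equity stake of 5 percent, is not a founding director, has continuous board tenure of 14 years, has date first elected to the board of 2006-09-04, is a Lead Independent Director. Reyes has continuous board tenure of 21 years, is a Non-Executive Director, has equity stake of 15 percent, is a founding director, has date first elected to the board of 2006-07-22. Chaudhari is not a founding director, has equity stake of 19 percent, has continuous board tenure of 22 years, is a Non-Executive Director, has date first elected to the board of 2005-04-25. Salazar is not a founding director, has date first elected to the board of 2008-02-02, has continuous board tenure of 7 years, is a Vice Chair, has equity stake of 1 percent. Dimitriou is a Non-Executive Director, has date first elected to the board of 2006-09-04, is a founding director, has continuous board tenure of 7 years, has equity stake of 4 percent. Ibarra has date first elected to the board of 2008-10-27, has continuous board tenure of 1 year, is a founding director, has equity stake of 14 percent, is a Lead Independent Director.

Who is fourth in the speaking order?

By date first elected to the board (earlier first): Vasquez (2004-02-09); then Chaudhari and Whitfield (both 2005-04-25); then Reyes (2006-07-22); then Beaumont and Dimitriou (both 2006-09-04); then Salazar (2008-02-02); then Ibarra (2008-10-27).
Chaudhari and Whitfield are each Non-Executive Director, so the next rule applies.
Among Chaudhari and Whitfield, by equity stake (higher first): Chaudhari (19 percent) before Whitfield (9 percent).
Among Beaumont and Dimitriou, by board role: Beaumont (Lead Independent Director) before Dimitriou (Non-Executive Director).
Order: Vasquez, Chaudhari, Whitfield, Reyes, Beaumont, Dimitriou, Salazar, Ibarra.

Reyes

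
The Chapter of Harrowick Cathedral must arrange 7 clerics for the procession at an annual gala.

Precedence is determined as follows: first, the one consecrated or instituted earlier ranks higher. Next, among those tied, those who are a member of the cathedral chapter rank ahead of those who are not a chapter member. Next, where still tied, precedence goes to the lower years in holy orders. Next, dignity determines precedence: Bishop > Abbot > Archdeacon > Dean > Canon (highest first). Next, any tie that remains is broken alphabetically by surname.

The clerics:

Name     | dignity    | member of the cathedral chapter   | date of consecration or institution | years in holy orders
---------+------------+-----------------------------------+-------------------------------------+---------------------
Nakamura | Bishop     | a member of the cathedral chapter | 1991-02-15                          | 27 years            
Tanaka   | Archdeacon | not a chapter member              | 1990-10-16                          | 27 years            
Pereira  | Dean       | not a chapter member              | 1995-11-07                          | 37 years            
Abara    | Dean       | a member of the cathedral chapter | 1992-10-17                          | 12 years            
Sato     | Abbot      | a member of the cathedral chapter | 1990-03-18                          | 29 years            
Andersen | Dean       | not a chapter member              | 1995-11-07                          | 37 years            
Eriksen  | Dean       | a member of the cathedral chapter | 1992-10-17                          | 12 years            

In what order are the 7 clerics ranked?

Sato, Tanaka, Nakamura, Abara, Eriksen, Andersen, Pereira

By date of consecration or institution (earlier first): Sato (1990-03-18); then Tanaka (1990-10-16); then Nakamura (1991-02-15); then Abara and Eriksen (both 1992-10-17); then Andersen and Pereira (both 1995-11-07).
Abara and Eriksen are each a member of the cathedral chapter, so the next rule applies.
Abara and Eriksen both have years in holy orders 12 years, so the next rule applies.
Abara and Eriksen are each Dean, so the next rule applies.
Among Abara and Eriksen, alphabetically by surname: Abara before Eriksen.
Andersen and Pereira are each not a chapter member, so the next rule applies.
Andersen and Pereira both have years in holy orders 37 years, so the next rule applies.
Andersen and Pereira are each Dean, so the next rule applies.
Among Andersen and Pereira, alphabetically by surname: Andersen before Pereira.
Full order: Sato, Tanaka, Nakamura, Abara, Eriksen, Andersen, Pereira.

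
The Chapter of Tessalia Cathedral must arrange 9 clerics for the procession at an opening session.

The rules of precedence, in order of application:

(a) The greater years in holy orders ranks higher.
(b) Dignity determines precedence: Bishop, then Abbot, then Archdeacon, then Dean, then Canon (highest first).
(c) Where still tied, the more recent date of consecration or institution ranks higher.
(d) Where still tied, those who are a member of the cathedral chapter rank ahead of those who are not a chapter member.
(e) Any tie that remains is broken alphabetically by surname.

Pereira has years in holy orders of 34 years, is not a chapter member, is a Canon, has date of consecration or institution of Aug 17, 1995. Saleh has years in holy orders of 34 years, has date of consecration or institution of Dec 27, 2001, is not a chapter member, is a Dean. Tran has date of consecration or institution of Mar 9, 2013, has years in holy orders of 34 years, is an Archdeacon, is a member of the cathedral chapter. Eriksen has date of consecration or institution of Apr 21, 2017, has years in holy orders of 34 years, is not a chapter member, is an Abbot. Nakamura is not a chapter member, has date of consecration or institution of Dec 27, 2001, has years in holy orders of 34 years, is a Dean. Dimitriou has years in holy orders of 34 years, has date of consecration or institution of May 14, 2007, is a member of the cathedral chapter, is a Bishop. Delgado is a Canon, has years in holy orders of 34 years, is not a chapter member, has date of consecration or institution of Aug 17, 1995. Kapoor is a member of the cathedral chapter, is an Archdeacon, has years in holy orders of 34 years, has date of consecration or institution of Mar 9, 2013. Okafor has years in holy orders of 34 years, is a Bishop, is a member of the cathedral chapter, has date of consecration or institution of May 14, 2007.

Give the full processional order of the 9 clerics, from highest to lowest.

By years in holy orders (higher first): Dimitriou, Okafor, Eriksen, Kapoor, Tran, Nakamura, Saleh, Delgado and Pereira (each 34 years).
Among Dimitriou, Okafor, Eriksen, Kapoor, Tran, Nakamura, Saleh, Delgado and Pereira, by dignity: Dimitriou and Okafor (Bishop) before Eriksen (Abbot) before Kapoor and Tran (Archdeacon) before Nakamura and Saleh (Dean) before Delgado and Pereira (Canon).
Dimitriou and Okafor both have date of consecration or institution May 14, 2007, so the next rule applies.
Dimitriou and Okafor are each a member of the cathedral chapter, so the next rule applies.
Among Dimitriou and Okafor, alphabetically by surname: Dimitriou before Okafor.
Kapoor and Tran both have date of consecration or institution Mar 9, 2013, so the next rule applies.
Kapoor and Tran are each a member of the cathedral chapter, so the next rule applies.
Among Kapoor and Tran, alphabetically by surname: Kapoor before Tran.
Nakamura and Saleh both have date of consecration or institution Dec 27, 2001, so the next rule applies.
Nakamura and Saleh are each not a chapter member, so the next rule applies.
Among Nakamura and Saleh, alphabetically by surname: Nakamura before Saleh.
Delgado and Pereira both have date of consecration or institution Aug 17, 1995, so the next rule applies.
Delgado and Pereira are each not a chapter member, so the next rule applies.
Among Delgado and Pereira, alphabetically by surname: Delgado before Pereira.
Full order: Dimitriou, Okafor, Eriksen, Kapoor, Tran, Nakamura, Saleh, Delgado, Pereira.

Dimitriou, Okafor, Eriksen, Kapoor, Tran, Nakamura, Saleh, Delgado, Pereira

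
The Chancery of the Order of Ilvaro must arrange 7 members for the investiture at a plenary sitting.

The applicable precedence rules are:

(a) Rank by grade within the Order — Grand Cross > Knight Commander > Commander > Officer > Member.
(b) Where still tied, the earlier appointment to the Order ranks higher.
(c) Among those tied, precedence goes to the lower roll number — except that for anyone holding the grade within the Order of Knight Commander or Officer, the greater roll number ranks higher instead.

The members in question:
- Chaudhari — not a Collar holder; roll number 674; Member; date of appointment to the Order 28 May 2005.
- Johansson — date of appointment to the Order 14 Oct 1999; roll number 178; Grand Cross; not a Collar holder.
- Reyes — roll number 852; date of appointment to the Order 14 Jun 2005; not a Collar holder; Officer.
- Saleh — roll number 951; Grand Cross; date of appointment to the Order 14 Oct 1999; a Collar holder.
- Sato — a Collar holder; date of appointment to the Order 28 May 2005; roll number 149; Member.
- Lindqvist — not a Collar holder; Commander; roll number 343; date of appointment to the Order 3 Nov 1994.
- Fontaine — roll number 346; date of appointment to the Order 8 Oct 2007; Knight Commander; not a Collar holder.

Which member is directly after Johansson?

Saleh

By grade within the Order: Johansson and Saleh (Grand Cross); then Fontaine (Knight Commander); then Lindqvist (Commander); then Reyes (Officer); then Sato and Chaudhari (Member).
Johansson and Saleh both have date of appointment to the Order 14 Oct 1999, so the next rule applies.
Among Johansson and Saleh, by roll number (lower first): Johansson (178) before Saleh (951).
Sato and Chaudhari both have date of appointment to the Order 28 May 2005, so the next rule applies.
Among Sato and Chaudhari, by roll number (lower first): Sato (149) before Chaudhari (674).
Order: Johansson, Saleh, Fontaine, Lindqvist, Reyes, Sato, Chaudhari.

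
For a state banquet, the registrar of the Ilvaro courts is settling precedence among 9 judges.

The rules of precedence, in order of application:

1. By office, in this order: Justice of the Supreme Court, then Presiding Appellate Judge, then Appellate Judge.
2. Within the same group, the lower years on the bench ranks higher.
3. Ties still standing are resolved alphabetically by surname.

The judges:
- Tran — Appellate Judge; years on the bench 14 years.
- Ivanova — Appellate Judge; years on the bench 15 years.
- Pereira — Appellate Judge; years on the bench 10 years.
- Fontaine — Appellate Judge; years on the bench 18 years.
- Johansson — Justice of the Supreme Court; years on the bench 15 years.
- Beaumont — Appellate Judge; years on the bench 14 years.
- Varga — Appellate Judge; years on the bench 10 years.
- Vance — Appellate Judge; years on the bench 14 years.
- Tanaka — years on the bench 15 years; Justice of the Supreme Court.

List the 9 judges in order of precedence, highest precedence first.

By office: Johansson and Tanaka (Justice of the Supreme Court); then Pereira, Varga, Beaumont, Tran, Vance, Ivanova and Fontaine (Appellate Judge).
Johansson and Tanaka both have years on the bench 15 years, so the next rule applies.
Among Johansson and Tanaka, alphabetically by surname: Johansson before Tanaka.
Among Pereira, Varga, Beaumont, Tran, Vance, Ivanova and Fontaine, by years on the bench (lower first): Pereira and Varga (10 years) before Beaumont, Tran and Vance (14 years) before Ivanova (15 years) before Fontaine (18 years).
Among Pereira and Varga, alphabetically by surname: Pereira before Varga.
Among Beaumont, Tran and Vance, alphabetically by surname: Beaumont before Tran before Vance.
Full order: Johansson, Tanaka, Pereira, Varga, Beaumont, Tran, Vance, Ivanova, Fontaine.

Johansson, Tanaka, Pereira, Varga, Beaumont, Tran, Vance, Ivanova, Fontaine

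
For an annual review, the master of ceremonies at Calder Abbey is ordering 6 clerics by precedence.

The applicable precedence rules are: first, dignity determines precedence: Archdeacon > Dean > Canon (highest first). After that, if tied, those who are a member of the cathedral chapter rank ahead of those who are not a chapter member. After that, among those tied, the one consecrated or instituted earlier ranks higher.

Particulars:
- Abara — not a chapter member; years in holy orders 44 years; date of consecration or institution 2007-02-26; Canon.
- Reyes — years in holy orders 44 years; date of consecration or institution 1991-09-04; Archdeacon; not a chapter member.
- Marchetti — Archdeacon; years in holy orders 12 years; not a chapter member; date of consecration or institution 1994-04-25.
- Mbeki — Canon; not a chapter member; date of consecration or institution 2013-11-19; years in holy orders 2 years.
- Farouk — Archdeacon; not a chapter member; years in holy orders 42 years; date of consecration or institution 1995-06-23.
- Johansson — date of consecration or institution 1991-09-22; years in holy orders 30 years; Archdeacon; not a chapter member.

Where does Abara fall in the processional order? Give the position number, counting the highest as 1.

5

By dignity: Reyes, Johansson, Marchetti and Farouk (Archdeacon); then Abara and Mbeki (Canon).
Reyes, Johansson, Marchetti and Farouk are each not a chapter member, so the next rule applies.
Among Reyes, Johansson, Marchetti and Farouk, by date of consecration or institution (earlier first): Reyes (1991-09-04) before Johansson (1991-09-22) before Marchetti (1994-04-25) before Farouk (1995-06-23).
Abara and Mbeki are each not a chapter member, so the next rule applies.
Among Abara and Mbeki, by date of consecration or institution (earlier first): Abara (2007-02-26) before Mbeki (2013-11-19).
Order: Reyes, Johansson, Marchetti, Farouk, Abara, Mbeki. So position 5.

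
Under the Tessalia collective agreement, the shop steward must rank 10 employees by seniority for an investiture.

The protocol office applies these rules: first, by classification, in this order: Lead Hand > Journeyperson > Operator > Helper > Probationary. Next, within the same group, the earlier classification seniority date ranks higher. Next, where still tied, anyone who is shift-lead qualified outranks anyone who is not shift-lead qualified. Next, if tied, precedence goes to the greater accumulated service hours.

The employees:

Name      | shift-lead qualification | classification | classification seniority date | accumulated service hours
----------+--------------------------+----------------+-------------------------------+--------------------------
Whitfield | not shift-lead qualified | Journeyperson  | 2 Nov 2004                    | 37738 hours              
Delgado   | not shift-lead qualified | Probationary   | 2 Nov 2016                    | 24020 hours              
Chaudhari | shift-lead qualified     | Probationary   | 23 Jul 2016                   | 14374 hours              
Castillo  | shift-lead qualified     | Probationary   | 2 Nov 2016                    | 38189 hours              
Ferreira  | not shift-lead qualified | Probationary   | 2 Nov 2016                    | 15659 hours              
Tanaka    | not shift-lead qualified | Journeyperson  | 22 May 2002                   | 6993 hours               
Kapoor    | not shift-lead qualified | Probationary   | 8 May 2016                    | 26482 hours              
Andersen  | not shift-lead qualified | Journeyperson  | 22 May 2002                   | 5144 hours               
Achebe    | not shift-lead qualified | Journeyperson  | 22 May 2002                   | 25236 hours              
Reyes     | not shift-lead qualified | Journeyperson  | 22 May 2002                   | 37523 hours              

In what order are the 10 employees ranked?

Reyes, Achebe, Tanaka, Andersen, Whitfield, Kapoor, Chaudhari, Castillo, Delgado, Ferreira

By classification: Reyes, Achebe, Tanaka, Andersen and Whitfield (Journeyperson); then Kapoor, Chaudhari, Castillo, Delgado and Ferreira (Probationary).
Among Reyes, Achebe, Tanaka, Andersen and Whitfield, by classification seniority date (earlier first): Reyes, Achebe, Tanaka and Andersen (22 May 2002) before Whitfield (2 Nov 2004).
Reyes, Achebe, Tanaka and Andersen are each not shift-lead qualified, so the next rule applies.
Among Reyes, Achebe, Tanaka and Andersen, by accumulated service hours (higher first): Reyes (37523 hours) before Achebe (25236 hours) before Tanaka (6993 hours) before Andersen (5144 hours).
Among Kapoor, Chaudhari, Castillo, Delgado and Ferreira, by classification seniority date (earlier first): Kapoor (8 May 2016) before Chaudhari (23 Jul 2016) before Castillo, Delgado and Ferreira (2 Nov 2016).
Among Castillo, Delgado and Ferreira, shift-lead qualified before not shift-lead qualified: Castillo (shift-lead qualified) before Delgado and Ferreira (not shift-lead qualified).
Among Delgado and Ferreira, by accumulated service hours (higher first): Delgado (24020 hours) before Ferreira (15659 hours).
Full order: Reyes, Achebe, Tanaka, Andersen, Whitfield, Kapoor, Chaudhari, Castillo, Delgado, Ferreira.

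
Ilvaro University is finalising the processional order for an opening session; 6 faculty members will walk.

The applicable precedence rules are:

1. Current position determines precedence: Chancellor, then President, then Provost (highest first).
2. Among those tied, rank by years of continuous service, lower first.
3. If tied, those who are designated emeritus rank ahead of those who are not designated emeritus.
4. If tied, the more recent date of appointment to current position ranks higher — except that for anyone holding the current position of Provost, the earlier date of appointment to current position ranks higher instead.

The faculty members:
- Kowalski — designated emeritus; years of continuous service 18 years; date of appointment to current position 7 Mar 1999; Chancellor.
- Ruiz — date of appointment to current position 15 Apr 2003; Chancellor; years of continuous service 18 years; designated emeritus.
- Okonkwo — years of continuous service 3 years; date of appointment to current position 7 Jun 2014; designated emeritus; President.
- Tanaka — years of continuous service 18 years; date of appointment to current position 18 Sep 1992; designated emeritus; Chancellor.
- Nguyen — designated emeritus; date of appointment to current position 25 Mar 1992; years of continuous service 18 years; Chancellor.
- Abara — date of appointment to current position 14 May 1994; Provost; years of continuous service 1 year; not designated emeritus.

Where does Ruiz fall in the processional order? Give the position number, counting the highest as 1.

By current position: Ruiz, Kowalski, Tanaka and Nguyen (Chancellor); then Okonkwo (President); then Abara (Provost).
Ruiz, Kowalski, Tanaka and Nguyen all have years of continuous service 18 years, so the next rule applies.
Ruiz, Kowalski, Tanaka and Nguyen are each designated emeritus, so the next rule applies.
Among Ruiz, Kowalski, Tanaka and Nguyen, by date of appointment to current position (later first): Ruiz (15 Apr 2003) before Kowalski (7 Mar 1999) before Tanaka (18 Sep 1992) before Nguyen (25 Mar 1992).
Order: Ruiz, Kowalski, Tanaka, Nguyen, Okonkwo, Abara. So position 1.

1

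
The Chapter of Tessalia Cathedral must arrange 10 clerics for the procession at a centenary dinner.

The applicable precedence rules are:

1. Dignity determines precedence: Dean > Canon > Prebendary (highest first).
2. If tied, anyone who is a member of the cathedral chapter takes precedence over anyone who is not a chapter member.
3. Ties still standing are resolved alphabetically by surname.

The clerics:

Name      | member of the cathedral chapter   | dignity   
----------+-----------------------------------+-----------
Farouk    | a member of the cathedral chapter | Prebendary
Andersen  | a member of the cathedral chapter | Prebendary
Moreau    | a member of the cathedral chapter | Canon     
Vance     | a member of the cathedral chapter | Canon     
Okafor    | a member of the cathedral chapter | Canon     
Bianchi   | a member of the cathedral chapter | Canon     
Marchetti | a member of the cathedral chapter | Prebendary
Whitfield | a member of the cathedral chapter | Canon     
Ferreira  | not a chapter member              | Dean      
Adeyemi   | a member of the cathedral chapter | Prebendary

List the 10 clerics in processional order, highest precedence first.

Ferreira, Bianchi, Moreau, Okafor, Vance, Whitfield, Adeyemi, Andersen, Farouk, Marchetti

By dignity: Ferreira (Dean); then Bianchi, Moreau, Okafor, Vance and Whitfield (Canon); then Adeyemi, Andersen, Farouk and Marchetti (Prebendary).
Bianchi, Moreau, Okafor, Vance and Whitfield are each a member of the cathedral chapter, so the next rule applies.
Among Bianchi, Moreau, Okafor, Vance and Whitfield, alphabetically by surname: Bianchi before Moreau before Okafor before Vance before Whitfield.
Adeyemi, Andersen, Farouk and Marchetti are each a member of the cathedral chapter, so the next rule applies.
Among Adeyemi, Andersen, Farouk and Marchetti, alphabetically by surname: Adeyemi before Andersen before Farouk before Marchetti.
Full order: Ferreira, Bianchi, Moreau, Okafor, Vance, Whitfield, Adeyemi, Andersen, Farouk, Marchetti.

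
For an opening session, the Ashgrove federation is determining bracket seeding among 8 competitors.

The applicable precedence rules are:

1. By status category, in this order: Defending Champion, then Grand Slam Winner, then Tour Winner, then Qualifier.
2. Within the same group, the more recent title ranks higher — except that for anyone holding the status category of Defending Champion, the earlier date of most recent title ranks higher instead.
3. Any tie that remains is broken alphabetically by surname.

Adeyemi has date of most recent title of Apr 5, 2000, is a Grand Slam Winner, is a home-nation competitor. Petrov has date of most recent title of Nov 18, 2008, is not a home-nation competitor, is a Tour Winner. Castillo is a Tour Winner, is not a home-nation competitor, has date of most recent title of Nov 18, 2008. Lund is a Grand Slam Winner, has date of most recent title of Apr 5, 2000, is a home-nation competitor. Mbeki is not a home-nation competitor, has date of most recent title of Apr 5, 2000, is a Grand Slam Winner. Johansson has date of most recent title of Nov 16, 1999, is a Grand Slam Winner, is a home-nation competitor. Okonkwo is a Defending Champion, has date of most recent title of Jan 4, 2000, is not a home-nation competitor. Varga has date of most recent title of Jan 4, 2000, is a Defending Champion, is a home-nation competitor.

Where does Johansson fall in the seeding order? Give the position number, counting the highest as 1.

By status category: Okonkwo and Varga (Defending Champion); then Adeyemi, Lund, Mbeki and Johansson (Grand Slam Winner); then Castillo and Petrov (Tour Winner).
Okonkwo and Varga both have date of most recent title Jan 4, 2000, so the next rule applies.
Among Okonkwo and Varga, alphabetically by surname: Okonkwo before Varga.
Among Adeyemi, Lund, Mbeki and Johansson, by date of most recent title (later first): Adeyemi, Lund and Mbeki (Apr 5, 2000) before Johansson (Nov 16, 1999).
Among Adeyemi, Lund and Mbeki, alphabetically by surname: Adeyemi before Lund before Mbeki.
Castillo and Petrov both have date of most recent title Nov 18, 2008, so the next rule applies.
Among Castillo and Petrov, alphabetically by surname: Castillo before Petrov.
Order: Okonkwo, Varga, Adeyemi, Lund, Mbeki, Johansson, Castillo, Petrov. So position 6.

6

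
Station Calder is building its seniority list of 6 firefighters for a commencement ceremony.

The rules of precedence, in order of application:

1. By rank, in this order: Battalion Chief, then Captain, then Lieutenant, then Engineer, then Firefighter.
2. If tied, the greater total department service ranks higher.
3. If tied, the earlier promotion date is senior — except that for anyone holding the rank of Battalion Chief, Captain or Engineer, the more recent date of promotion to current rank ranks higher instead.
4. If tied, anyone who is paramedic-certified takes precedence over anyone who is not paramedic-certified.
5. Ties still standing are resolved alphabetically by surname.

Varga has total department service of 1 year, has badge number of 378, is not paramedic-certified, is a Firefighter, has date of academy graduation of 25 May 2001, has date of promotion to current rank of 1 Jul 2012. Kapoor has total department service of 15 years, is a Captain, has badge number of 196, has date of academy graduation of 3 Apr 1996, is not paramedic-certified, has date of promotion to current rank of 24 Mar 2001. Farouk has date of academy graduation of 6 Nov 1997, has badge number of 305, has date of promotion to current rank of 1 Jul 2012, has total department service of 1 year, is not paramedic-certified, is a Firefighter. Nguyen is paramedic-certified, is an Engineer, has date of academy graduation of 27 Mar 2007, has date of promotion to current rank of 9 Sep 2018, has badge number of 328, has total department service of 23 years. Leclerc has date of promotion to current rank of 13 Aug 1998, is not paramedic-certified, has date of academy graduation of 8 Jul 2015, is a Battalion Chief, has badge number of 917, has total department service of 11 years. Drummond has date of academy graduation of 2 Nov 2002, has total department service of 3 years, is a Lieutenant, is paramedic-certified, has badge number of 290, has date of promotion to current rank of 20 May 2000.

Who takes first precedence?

By rank: Leclerc (Battalion Chief); then Kapoor (Captain); then Drummond (Lieutenant); then Nguyen (Engineer); then Farouk and Varga (Firefighter).
Farouk and Varga both have total department service 1 year, so the next rule applies.
Farouk and Varga both have date of promotion to current rank 1 Jul 2012, so the next rule applies.
Farouk and Varga are each not paramedic-certified, so the next rule applies.
Among Farouk and Varga, alphabetically by surname: Farouk before Varga.
Order: Leclerc, Kapoor, Drummond, Nguyen, Farouk, Varga.

Leclerc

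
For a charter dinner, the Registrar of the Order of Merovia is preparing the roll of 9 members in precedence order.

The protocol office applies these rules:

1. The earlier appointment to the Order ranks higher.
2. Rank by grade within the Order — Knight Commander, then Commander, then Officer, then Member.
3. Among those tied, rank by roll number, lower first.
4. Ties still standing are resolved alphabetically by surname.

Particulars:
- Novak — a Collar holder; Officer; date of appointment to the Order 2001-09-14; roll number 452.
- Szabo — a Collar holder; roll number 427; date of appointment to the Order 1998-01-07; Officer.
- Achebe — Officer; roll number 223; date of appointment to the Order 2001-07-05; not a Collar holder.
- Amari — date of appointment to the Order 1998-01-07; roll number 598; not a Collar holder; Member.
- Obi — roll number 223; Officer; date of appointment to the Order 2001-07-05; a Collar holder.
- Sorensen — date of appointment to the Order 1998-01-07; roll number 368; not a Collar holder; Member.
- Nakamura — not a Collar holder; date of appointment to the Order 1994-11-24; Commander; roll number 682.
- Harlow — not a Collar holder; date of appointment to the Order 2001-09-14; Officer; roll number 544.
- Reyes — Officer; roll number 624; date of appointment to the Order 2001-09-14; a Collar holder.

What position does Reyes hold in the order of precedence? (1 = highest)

By date of appointment to the Order (earlier first): Nakamura (1994-11-24); then Szabo, Sorensen and Amari (each 1998-01-07); then Achebe and Obi (both 2001-07-05); then Novak, Harlow and Reyes (each 2001-09-14).
Among Szabo, Sorensen and Amari, by grade within the Order: Szabo (Officer) before Sorensen and Amari (Member).
Among Sorensen and Amari, by roll number (lower first): Sorensen (368) before Amari (598).
Achebe and Obi are each Officer, so the next rule applies.
Achebe and Obi both have roll number 223, so the next rule applies.
Among Achebe and Obi, alphabetically by surname: Achebe before Obi.
Novak, Harlow and Reyes are each Officer, so the next rule applies.
Among Novak, Harlow and Reyes, by roll number (lower first): Novak (452) before Harlow (544) before Reyes (624).
Order: Nakamura, Szabo, Sorensen, Amari, Achebe, Obi, Novak, Harlow, Reyes. So position 9.

9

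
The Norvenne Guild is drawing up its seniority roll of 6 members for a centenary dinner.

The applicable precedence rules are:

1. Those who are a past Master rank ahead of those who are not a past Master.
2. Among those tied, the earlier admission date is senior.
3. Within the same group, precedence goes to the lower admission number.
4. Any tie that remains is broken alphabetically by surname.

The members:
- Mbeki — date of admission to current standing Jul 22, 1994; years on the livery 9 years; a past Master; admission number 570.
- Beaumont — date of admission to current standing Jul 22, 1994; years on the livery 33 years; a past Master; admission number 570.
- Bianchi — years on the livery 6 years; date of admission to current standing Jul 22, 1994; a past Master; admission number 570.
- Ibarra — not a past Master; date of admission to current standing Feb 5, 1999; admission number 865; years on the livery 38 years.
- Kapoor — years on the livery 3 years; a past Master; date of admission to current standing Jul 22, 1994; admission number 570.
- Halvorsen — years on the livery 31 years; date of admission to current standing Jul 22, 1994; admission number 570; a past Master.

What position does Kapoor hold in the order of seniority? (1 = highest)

By the first rule: Beaumont, Bianchi, Halvorsen, Kapoor and Mbeki (each a past Master); then Ibarra (not a past Master).
Beaumont, Bianchi, Halvorsen, Kapoor and Mbeki all have date of admission to current standing Jul 22, 1994, so the next rule applies.
Beaumont, Bianchi, Halvorsen, Kapoor and Mbeki all have admission number 570, so the next rule applies.
Among Beaumont, Bianchi, Halvorsen, Kapoor and Mbeki, alphabetically by surname: Beaumont before Bianchi before Halvorsen before Kapoor before Mbeki.
Order: Beaumont, Bianchi, Halvorsen, Kapoor, Mbeki, Ibarra. So position 4.

4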